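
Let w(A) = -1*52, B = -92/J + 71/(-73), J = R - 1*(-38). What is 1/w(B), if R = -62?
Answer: -1/52 ≈ -0.019231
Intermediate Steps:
J = -24 (J = -62 - 1*(-38) = -62 + 38 = -24)
B = 1253/438 (B = -92/(-24) + 71/(-73) = -92*(-1/24) + 71*(-1/73) = 23/6 - 71/73 = 1253/438 ≈ 2.8607)
w(A) = -52
1/w(B) = 1/(-52) = -1/52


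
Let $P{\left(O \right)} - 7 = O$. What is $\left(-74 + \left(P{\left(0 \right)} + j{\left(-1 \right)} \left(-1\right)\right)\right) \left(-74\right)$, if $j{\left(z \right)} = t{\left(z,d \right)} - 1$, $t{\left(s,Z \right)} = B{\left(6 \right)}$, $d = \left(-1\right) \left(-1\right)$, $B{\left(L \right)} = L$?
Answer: $5328$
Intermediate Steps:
$d = 1$
$t{\left(s,Z \right)} = 6$
$P{\left(O \right)} = 7 + O$
$j{\left(z \right)} = 5$ ($j{\left(z \right)} = 6 - 1 = 5$)
$\left(-74 + \left(P{\left(0 \right)} + j{\left(-1 \right)} \left(-1\right)\right)\right) \left(-74\right) = \left(-74 + \left(\left(7 + 0\right) + 5 \left(-1\right)\right)\right) \left(-74\right) = \left(-74 + \left(7 - 5\right)\right) \left(-74\right) = \left(-74 + 2\right) \left(-74\right) = \left(-72\right) \left(-74\right) = 5328$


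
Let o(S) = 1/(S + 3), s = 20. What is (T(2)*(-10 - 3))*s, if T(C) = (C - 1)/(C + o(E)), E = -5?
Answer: -520/3 ≈ -173.33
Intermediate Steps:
o(S) = 1/(3 + S)
T(C) = (-1 + C)/(-½ + C) (T(C) = (C - 1)/(C + 1/(3 - 5)) = (-1 + C)/(C + 1/(-2)) = (-1 + C)/(C - ½) = (-1 + C)/(-½ + C))
(T(2)*(-10 - 3))*s = ((2*(-1 + 2)/(-1 + 2*2))*(-10 - 3))*20 = ((2*1/(-1 + 4))*(-13))*20 = ((2*1/3)*(-13))*20 = ((2*(⅓)*1)*(-13))*20 = ((⅔)*(-13))*20 = -26/3*20 = -520/3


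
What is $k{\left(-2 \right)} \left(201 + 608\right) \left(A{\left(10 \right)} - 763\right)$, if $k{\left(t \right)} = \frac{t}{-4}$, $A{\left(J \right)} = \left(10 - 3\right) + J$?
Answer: $-301757$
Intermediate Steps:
$A{\left(J \right)} = 7 + J$
$k{\left(t \right)} = - \frac{t}{4}$ ($k{\left(t \right)} = t \left(- \frac{1}{4}\right) = - \frac{t}{4}$)
$k{\left(-2 \right)} \left(201 + 608\right) \left(A{\left(10 \right)} - 763\right) = \left(- \frac{1}{4}\right) \left(-2\right) \left(201 + 608\right) \left(\left(7 + 10\right) - 763\right) = \frac{809 \left(17 - 763\right)}{2} = \frac{809 \left(-746\right)}{2} = \frac{1}{2} \left(-603514\right) = -301757$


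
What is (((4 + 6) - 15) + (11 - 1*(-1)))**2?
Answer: 49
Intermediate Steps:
(((4 + 6) - 15) + (11 - 1*(-1)))**2 = ((10 - 15) + (11 + 1))**2 = (-5 + 12)**2 = 7**2 = 49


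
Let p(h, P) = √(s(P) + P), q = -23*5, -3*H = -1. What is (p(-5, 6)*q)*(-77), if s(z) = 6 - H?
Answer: 8855*√105/3 ≈ 30246.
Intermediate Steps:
H = ⅓ (H = -⅓*(-1) = ⅓ ≈ 0.33333)
q = -115
s(z) = 17/3 (s(z) = 6 - 1*⅓ = 6 - ⅓ = 17/3)
p(h, P) = √(17/3 + P)
(p(-5, 6)*q)*(-77) = ((√(51 + 9*6)/3)*(-115))*(-77) = ((√(51 + 54)/3)*(-115))*(-77) = ((√105/3)*(-115))*(-77) = -115*√105/3*(-77) = 8855*√105/3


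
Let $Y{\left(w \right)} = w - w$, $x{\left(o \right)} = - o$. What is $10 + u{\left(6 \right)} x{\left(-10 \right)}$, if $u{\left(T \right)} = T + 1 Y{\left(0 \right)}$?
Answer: $70$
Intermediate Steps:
$Y{\left(w \right)} = 0$
$u{\left(T \right)} = T$ ($u{\left(T \right)} = T + 1 \cdot 0 = T + 0 = T$)
$10 + u{\left(6 \right)} x{\left(-10 \right)} = 10 + 6 \left(\left(-1\right) \left(-10\right)\right) = 10 + 6 \cdot 10 = 10 + 60 = 70$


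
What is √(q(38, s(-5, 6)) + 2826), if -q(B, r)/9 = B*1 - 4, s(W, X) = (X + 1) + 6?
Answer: 6*√70 ≈ 50.200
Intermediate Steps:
s(W, X) = 7 + X (s(W, X) = (1 + X) + 6 = 7 + X)
q(B, r) = 36 - 9*B (q(B, r) = -9*(B*1 - 4) = -9*(B - 4) = -9*(-4 + B) = 36 - 9*B)
√(q(38, s(-5, 6)) + 2826) = √((36 - 9*38) + 2826) = √((36 - 342) + 2826) = √(-306 + 2826) = √2520 = 6*√70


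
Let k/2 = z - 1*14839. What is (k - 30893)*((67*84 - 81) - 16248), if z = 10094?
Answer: 432138483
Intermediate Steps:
k = -9490 (k = 2*(10094 - 1*14839) = 2*(10094 - 14839) = 2*(-4745) = -9490)
(k - 30893)*((67*84 - 81) - 16248) = (-9490 - 30893)*((67*84 - 81) - 16248) = -40383*((5628 - 81) - 16248) = -40383*(5547 - 16248) = -40383*(-10701) = 432138483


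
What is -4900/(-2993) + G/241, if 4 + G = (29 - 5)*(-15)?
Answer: 91448/721313 ≈ 0.12678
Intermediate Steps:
G = -364 (G = -4 + (29 - 5)*(-15) = -4 + 24*(-15) = -4 - 360 = -364)
-4900/(-2993) + G/241 = -4900/(-2993) - 364/241 = -4900*(-1/2993) - 364*1/241 = 4900/2993 - 364/241 = 91448/721313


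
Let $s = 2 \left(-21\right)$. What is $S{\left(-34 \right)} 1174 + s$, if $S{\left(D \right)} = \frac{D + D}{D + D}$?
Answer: $1132$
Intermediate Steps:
$s = -42$
$S{\left(D \right)} = 1$ ($S{\left(D \right)} = \frac{2 D}{2 D} = 2 D \frac{1}{2 D} = 1$)
$S{\left(-34 \right)} 1174 + s = 1 \cdot 1174 - 42 = 1174 - 42 = 1132$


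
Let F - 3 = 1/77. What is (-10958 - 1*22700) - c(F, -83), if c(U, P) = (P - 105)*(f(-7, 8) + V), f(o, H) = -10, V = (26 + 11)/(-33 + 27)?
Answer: -110092/3 ≈ -36697.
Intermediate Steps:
V = -37/6 (V = 37/(-6) = 37*(-⅙) = -37/6 ≈ -6.1667)
F = 232/77 (F = 3 + 1/77 = 232/77 ≈ 3.0130)
c(U, P) = 3395/2 - 97*P/6 (c(U, P) = (P - 105)*(-10 - 37/6) = (-105 + P)*(-97/6) = 3395/2 - 97*P/6)
(-10958 - 1*22700) - c(F, -83) = (-10958 - 1*22700) - (3395/2 - 97/6*(-83)) = (-10958 - 22700) - (3395/2 + 8051/6) = -33658 - 1*9118/3 = -33658 - 9118/3 = -110092/3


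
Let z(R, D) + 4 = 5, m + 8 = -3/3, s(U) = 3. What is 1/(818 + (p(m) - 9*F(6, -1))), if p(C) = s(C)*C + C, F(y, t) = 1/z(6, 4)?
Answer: 1/773 ≈ 0.0012937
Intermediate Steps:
m = -9 (m = -8 - 3/3 = -8 - 3*⅓ = -8 - 1 = -9)
z(R, D) = 1 (z(R, D) = -4 + 5 = 1)
F(y, t) = 1 (F(y, t) = 1/1 = 1)
p(C) = 4*C (p(C) = 3*C + C = 4*C)
1/(818 + (p(m) - 9*F(6, -1))) = 1/(818 + (4*(-9) - 9*1)) = 1/(818 + (-36 - 9)) = 1/(818 - 45) = 1/773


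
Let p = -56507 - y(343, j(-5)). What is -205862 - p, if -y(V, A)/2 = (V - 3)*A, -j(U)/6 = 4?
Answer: -133035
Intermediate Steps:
j(U) = -24 (j(U) = -6*4 = -24)
y(V, A) = -2*A*(-3 + V) (y(V, A) = -2*(V - 3)*A = -2*(-3 + V)*A = -2*A*(-3 + V))
p = -72827 (p = -56507 - 2*(-24)*(3 - 1*343) = -56507 - 2*(-24)*(3 - 343) = -56507 - 2*(-24)*(-340) = -56507 - 1*16320 = -56507 - 16320 = -72827)
-205862 - p = -205862 - 1*(-72827) = -205862 + 72827 = -133035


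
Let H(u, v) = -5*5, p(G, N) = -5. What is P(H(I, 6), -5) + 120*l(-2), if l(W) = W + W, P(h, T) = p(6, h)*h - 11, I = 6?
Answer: -366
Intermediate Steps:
H(u, v) = -25
P(h, T) = -11 - 5*h (P(h, T) = -5*h - 11 = -11 - 5*h)
l(W) = 2*W
P(H(I, 6), -5) + 120*l(-2) = (-11 - 5*(-25)) + 120*(2*(-2)) = (-11 + 125) + 120*(-4) = 114 - 480 = -366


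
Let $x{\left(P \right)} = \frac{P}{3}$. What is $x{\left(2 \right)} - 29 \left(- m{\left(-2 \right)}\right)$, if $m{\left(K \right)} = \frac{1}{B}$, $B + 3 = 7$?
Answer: $\frac{95}{12} \approx 7.9167$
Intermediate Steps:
$B = 4$ ($B = -3 + 7 = 4$)
$m{\left(K \right)} = \frac{1}{4}$
$x{\left(P \right)} = \frac{P}{3}$ ($x{\left(P \right)} = P \frac{1}{3} = \frac{P}{3}$)
$x{\left(2 \right)} - 29 \left(- m{\left(-2 \right)}\right) = \frac{1}{3} \cdot 2 - 29 \left(\left(-1\right) \frac{1}{4}\right) = \frac{2}{3} - - \frac{29}{4} = \frac{2}{3} + \frac{29}{4} = \frac{95}{12}$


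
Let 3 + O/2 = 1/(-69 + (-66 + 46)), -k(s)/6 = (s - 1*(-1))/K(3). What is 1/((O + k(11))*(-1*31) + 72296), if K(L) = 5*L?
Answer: 445/32321016 ≈ 1.3768e-5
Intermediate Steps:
k(s) = -⅖ - 2*s/5 (k(s) = -6*(s - 1*(-1))/(5*3) = -6*(s + 1)/15 = -6*(1 + s)/15 = -6*(1/15 + s/15) = -⅖ - 2*s/5)
O = -536/89 (O = -6 + 2/(-69 + (-66 + 46)) = -6 + 2/(-69 - 20) = -6 + 2/(-89) = -6 + 2*(-1/89) = -6 - 2/89 = -536/89 ≈ -6.0225)
1/((O + k(11))*(-1*31) + 72296) = 1/((-536/89 + (-⅖ - ⅖*11))*(-1*31) + 72296) = 1/((-536/89 + (-⅖ - 22/5))*(-31) + 72296) = 1/((-536/89 - 24/5)*(-31) + 72296) = 1/(-4816/445*(-31) + 72296) = 1/(149296/445 + 72296) = 1/(32321016/445) = 445/32321016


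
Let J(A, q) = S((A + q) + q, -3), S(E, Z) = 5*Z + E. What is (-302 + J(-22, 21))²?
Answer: 88209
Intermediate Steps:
S(E, Z) = E + 5*Z
J(A, q) = -15 + A + 2*q (J(A, q) = ((A + q) + q) + 5*(-3) = (A + 2*q) - 15 = -15 + A + 2*q)
(-302 + J(-22, 21))² = (-302 + (-15 - 22 + 2*21))² = (-302 + (-15 - 22 + 42))² = (-302 + 5)² = (-297)² = 88209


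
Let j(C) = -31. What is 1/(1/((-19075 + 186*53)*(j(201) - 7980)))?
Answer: 73837387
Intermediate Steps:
1/(1/((-19075 + 186*53)*(j(201) - 7980))) = 1/(1/((-19075 + 186*53)*(-31 - 7980))) = 1/(1/((-19075 + 9858)*(-8011))) = 1/(1/(-9217*(-8011))) = 1/(1/73837387) = 73837387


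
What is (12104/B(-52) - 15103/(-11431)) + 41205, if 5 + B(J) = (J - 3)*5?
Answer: 2352676561/57155 ≈ 41163.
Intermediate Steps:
B(J) = -20 + 5*J (B(J) = -5 + (J - 3)*5 = -5 + (-3 + J)*5 = -5 + (-15 + 5*J) = -20 + 5*J)
(12104/B(-52) - 15103/(-11431)) + 41205 = (12104/(-20 + 5*(-52)) - 15103/(-11431)) + 41205 = (12104/(-20 - 260) - 15103*(-1/11431)) + 41205 = (12104/(-280) + 15103/11431) + 41205 = (12104*(-1/280) + 15103/11431) + 41205 = (-1513/35 + 15103/11431) + 41205 = -2395214/57155 + 41205 = 2352676561/57155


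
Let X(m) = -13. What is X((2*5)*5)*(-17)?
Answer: 221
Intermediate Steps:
X((2*5)*5)*(-17) = -13*(-17) = 221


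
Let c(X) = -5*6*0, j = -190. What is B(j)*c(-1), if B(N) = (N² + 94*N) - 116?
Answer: 0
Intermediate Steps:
c(X) = 0 (c(X) = -30*0 = 0)
B(N) = -116 + N² + 94*N
B(j)*c(-1) = (-116 + (-190)² + 94*(-190))*0 = (-116 + 36100 - 17860)*0 = 18124*0 = 0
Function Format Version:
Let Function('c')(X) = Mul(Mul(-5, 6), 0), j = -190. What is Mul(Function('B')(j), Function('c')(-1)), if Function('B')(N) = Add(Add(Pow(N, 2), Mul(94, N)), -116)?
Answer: 0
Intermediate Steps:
Function('c')(X) = 0 (Function('c')(X) = Mul(-30, 0) = 0)
Function('B')(N) = Add(-116, Pow(N, 2), Mul(94, N))
Mul(Function('B')(j), Function('c')(-1)) = Mul(Add(-116, Pow(-190, 2), Mul(94, -190)), 0) = Mul(Add(-116, 36100, -17860), 0) = Mul(18124, 0) = 0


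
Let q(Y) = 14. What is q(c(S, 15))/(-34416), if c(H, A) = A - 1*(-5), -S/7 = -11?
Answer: -7/17208 ≈ -0.00040679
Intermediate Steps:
S = 77 (S = -7*(-11) = 77)
c(H, A) = 5 + A (c(H, A) = A + 5 = 5 + A)
q(c(S, 15))/(-34416) = 14/(-34416) = 14*(-1/34416) = -7/17208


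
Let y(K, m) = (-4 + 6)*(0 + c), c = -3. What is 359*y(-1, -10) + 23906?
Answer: 21752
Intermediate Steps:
y(K, m) = -6 (y(K, m) = (-4 + 6)*(0 - 3) = 2*(-3) = -6)
359*y(-1, -10) + 23906 = 359*(-6) + 23906 = -2154 + 23906 = 21752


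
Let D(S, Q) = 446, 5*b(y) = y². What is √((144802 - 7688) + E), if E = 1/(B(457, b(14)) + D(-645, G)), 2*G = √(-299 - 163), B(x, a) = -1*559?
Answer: 23*√3309657/113 ≈ 370.29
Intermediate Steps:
b(y) = y²/5
B(x, a) = -559
G = I*√462/2 (G = √(-299 - 163)/2 = √(-462)/2 = (I*√462)/2 = I*√462/2 ≈ 10.747*I)
E = -1/113 (E = 1/(-559 + 446) = 1/(-113) = -1/113 ≈ -0.0088496)
√((144802 - 7688) + E) = √((144802 - 7688) - 1/113) = √(137114 - 1/113) = √(15493881/113) = 23*√3309657/113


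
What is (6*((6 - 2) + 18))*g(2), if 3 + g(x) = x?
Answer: -132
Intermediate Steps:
g(x) = -3 + x
(6*((6 - 2) + 18))*g(2) = (6*((6 - 2) + 18))*(-3 + 2) = (6*(4 + 18))*(-1) = (6*22)*(-1) = 132*(-1) = -132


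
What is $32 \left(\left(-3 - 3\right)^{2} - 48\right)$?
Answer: $-384$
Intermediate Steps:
$32 \left(\left(-3 - 3\right)^{2} - 48\right) = 32 \left(\left(-6\right)^{2} - 48\right) = 32 \left(36 - 48\right) = 32 \left(-12\right) = -384$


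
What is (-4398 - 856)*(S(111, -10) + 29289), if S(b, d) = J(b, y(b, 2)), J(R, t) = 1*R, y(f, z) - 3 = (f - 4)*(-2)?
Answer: -154467600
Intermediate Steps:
y(f, z) = 11 - 2*f (y(f, z) = 3 + (f - 4)*(-2) = 3 + (-4 + f)*(-2) = 3 + (8 - 2*f) = 11 - 2*f)
J(R, t) = R
S(b, d) = b
(-4398 - 856)*(S(111, -10) + 29289) = (-4398 - 856)*(111 + 29289) = -5254*29400 = -154467600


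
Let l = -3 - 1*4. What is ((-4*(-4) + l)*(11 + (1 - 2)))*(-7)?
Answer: -630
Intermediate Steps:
l = -7 (l = -3 - 4 = -7)
((-4*(-4) + l)*(11 + (1 - 2)))*(-7) = ((-4*(-4) - 7)*(11 + (1 - 2)))*(-7) = ((16 - 7)*(11 - 1))*(-7) = (9*10)*(-7) = 90*(-7) = -630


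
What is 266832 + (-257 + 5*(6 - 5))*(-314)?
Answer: 345960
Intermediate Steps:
266832 + (-257 + 5*(6 - 5))*(-314) = 266832 + (-257 + 5*1)*(-314) = 266832 + (-257 + 5)*(-314) = 266832 - 252*(-314) = 266832 + 79128 = 345960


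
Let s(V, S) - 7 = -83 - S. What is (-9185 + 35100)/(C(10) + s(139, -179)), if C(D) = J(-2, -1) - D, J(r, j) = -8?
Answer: 5183/17 ≈ 304.88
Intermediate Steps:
s(V, S) = -76 - S (s(V, S) = 7 + (-83 - S) = -76 - S)
C(D) = -8 - D
(-9185 + 35100)/(C(10) + s(139, -179)) = (-9185 + 35100)/((-8 - 1*10) + (-76 - 1*(-179))) = 25915/((-8 - 10) + (-76 + 179)) = 25915/(-18 + 103) = 25915/85 = 25915*(1/85) = 5183/17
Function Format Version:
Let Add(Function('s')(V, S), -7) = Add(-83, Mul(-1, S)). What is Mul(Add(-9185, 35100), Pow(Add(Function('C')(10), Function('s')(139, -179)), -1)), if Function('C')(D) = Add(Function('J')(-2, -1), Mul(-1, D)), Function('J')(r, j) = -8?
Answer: Rational(5183, 17) ≈ 304.88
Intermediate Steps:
Function('s')(V, S) = Add(-76, Mul(-1, S)) (Function('s')(V, S) = Add(7, Add(-83, Mul(-1, S))) = Add(-76, Mul(-1, S)))
Function('C')(D) = Add(-8, Mul(-1, D))
Mul(Add(-9185, 35100), Pow(Add(Function('C')(10), Function('s')(139, -179)), -1)) = Mul(Add(-9185, 35100), Pow(Add(Add(-8, Mul(-1, 10)), Add(-76, Mul(-1, -179))), -1)) = Mul(25915, Pow(Add(Add(-8, -10), Add(-76, 179)), -1)) = Mul(25915, Pow(Add(-18, 103), -1)) = Mul(25915, Pow(85, -1)) = Mul(25915, Rational(1, 85)) = Rational(5183, 17)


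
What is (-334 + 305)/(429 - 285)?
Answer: -29/144 ≈ -0.20139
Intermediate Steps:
(-334 + 305)/(429 - 285) = -29/144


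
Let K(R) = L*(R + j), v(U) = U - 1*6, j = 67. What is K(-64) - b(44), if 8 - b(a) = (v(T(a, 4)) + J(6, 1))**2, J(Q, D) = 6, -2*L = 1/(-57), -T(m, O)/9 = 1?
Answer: 2775/38 ≈ 73.026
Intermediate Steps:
T(m, O) = -9 (T(m, O) = -9*1 = -9)
v(U) = -6 + U (v(U) = U - 6 = -6 + U)
L = 1/114 (L = -1/2/(-57) = -1/2*(-1/57) = 1/114 ≈ 0.0087719)
b(a) = -73 (b(a) = 8 - ((-6 - 9) + 6)**2 = 8 - (-15 + 6)**2 = 8 - 1*(-9)**2 = 8 - 1*81 = 8 - 81 = -73)
K(R) = 67/114 + R/114 (K(R) = (R + 67)/114 = (67 + R)/114 = 67/114 + R/114)
K(-64) - b(44) = (67/114 + (1/114)*(-64)) - 1*(-73) = (67/114 - 32/57) + 73 = 1/38 + 73 = 2775/38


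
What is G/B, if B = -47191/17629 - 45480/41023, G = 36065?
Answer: -26082008452355/2737683313 ≈ -9527.0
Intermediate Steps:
B = -2737683313/723194467 (B = -47191*1/17629 - 45480*1/41023 = -47191/17629 - 45480/41023 = -2737683313/723194467 ≈ -3.7855)
G/B = 36065/(-2737683313/723194467) = 36065*(-723194467/2737683313) = -26082008452355/2737683313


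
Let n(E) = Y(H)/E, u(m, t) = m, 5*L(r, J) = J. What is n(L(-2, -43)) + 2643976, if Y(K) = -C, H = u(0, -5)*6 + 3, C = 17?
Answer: 113691053/43 ≈ 2.6440e+6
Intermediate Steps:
L(r, J) = J/5
H = 3 (H = 0*6 + 3 = 0 + 3 = 3)
Y(K) = -17 (Y(K) = -1*17 = -17)
n(E) = -17/E
n(L(-2, -43)) + 2643976 = -17/((⅕)*(-43)) + 2643976 = -17/(-43/5) + 2643976 = -17*(-5/43) + 2643976 = 85/43 + 2643976 = 113691053/43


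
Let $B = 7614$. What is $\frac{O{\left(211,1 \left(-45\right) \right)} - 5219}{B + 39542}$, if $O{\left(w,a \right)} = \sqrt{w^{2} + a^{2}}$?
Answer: $- \frac{5219}{47156} + \frac{37 \sqrt{34}}{47156} \approx -0.1061$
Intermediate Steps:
$O{\left(w,a \right)} = \sqrt{a^{2} + w^{2}}$
$\frac{O{\left(211,1 \left(-45\right) \right)} - 5219}{B + 39542} = \frac{\sqrt{\left(1 \left(-45\right)\right)^{2} + 211^{2}} - 5219}{7614 + 39542} = \frac{\sqrt{\left(-45\right)^{2} + 44521} - 5219}{47156} = \left(\sqrt{2025 + 44521} - 5219\right) \frac{1}{47156} = \left(\sqrt{46546} - 5219\right) \frac{1}{47156} = \left(37 \sqrt{34} - 5219\right) \frac{1}{47156} = \left(-5219 + 37 \sqrt{34}\right) \frac{1}{47156} = - \frac{5219}{47156} + \frac{37 \sqrt{34}}{47156}$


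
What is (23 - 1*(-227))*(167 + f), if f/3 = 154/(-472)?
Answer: 4897625/118 ≈ 41505.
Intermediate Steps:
f = -231/236 (f = 3*(154/(-472)) = 3*(154*(-1/472)) = 3*(-77/236) = -231/236 ≈ -0.97881)
(23 - 1*(-227))*(167 + f) = (23 - 1*(-227))*(167 - 231/236) = (23 + 227)*(39181/236) = 250*(39181/236) = 4897625/118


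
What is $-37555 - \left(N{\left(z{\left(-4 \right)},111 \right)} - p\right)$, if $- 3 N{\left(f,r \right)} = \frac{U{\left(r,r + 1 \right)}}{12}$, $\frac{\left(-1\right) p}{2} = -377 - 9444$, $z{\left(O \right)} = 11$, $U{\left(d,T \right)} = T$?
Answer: $- \frac{161189}{9} \approx -17910.0$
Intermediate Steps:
$p = 19642$ ($p = - 2 \left(-377 - 9444\right) = \left(-2\right) \left(-9821\right) = 19642$)
$N{\left(f,r \right)} = - \frac{1}{36} - \frac{r}{36}$ ($N{\left(f,r \right)} = - \frac{\left(r + 1\right) \frac{1}{12}}{3} = - \frac{\left(1 + r\right) \frac{1}{12}}{3} = - \frac{\frac{1}{12} + \frac{r}{12}}{3} = - \frac{1}{36} - \frac{r}{36}$)
$-37555 - \left(N{\left(z{\left(-4 \right)},111 \right)} - p\right) = -37555 - \left(\left(- \frac{1}{36} - \frac{37}{12}\right) - 19642\right) = -37555 - \left(- \frac{28}{9} - 19642\right) = -37555 - - \frac{176806}{9} = -37555 + \frac{176806}{9} = - \frac{161189}{9}$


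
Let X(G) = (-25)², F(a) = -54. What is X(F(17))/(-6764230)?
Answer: -125/1352846 ≈ -9.2398e-5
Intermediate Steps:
X(G) = 625
X(F(17))/(-6764230) = 625/(-6764230) = 625*(-1/6764230) = -125/1352846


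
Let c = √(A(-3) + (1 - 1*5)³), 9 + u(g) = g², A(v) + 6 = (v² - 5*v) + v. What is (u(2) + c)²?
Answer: (5 - 7*I)² ≈ -24.0 - 70.0*I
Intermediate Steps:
A(v) = -6 + v² - 4*v (A(v) = -6 + ((v² - 5*v) + v) = -6 + (v² - 4*v) = -6 + v² - 4*v)
u(g) = -9 + g²
c = 7*I (c = √((-6 + (-3)² - 4*(-3)) + (1 - 1*5)³) = √((-6 + 9 + 12) + (1 - 5)³) = √(15 + (-4)³) = √(15 - 64) = √(-49) = 7*I ≈ 7.0*I)
(u(2) + c)² = ((-9 + 2²) + 7*I)² = ((-9 + 4) + 7*I)² = (-5 + 7*I)²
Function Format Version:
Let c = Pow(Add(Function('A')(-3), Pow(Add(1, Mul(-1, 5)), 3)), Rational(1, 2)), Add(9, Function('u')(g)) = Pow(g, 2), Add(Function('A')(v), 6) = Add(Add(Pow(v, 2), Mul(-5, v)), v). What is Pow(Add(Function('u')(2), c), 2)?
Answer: Pow(Add(5, Mul(-7, I)), 2) ≈ Add(-24.000, Mul(-70.000, I))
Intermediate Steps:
Function('A')(v) = Add(-6, Pow(v, 2), Mul(-4, v)) (Function('A')(v) = Add(-6, Add(Add(Pow(v, 2), Mul(-5, v)), v)) = Add(-6, Add(Pow(v, 2), Mul(-4, v))) = Add(-6, Pow(v, 2), Mul(-4, v)))
Function('u')(g) = Add(-9, Pow(g, 2))
c = Mul(7, I) (c = Pow(Add(Add(-6, Pow(-3, 2), Mul(-4, -3)), Pow(Add(1, Mul(-1, 5)), 3)), Rational(1, 2)) = Pow(Add(Add(-6, 9, 12), Pow(Add(1, -5), 3)), Rational(1, 2)) = Pow(Add(15, Pow(-4, 3)), Rational(1, 2)) = Pow(Add(15, -64), Rational(1, 2)) = Pow(-49, Rational(1, 2)) = Mul(7, I) ≈ Mul(7.0000, I))
Pow(Add(Function('u')(2), c), 2) = Pow(Add(Add(-9, Pow(2, 2)), Mul(7, I)), 2) = Pow(Add(Add(-9, 4), Mul(7, I)), 2) = Pow(Add(-5, Mul(7, I)), 2)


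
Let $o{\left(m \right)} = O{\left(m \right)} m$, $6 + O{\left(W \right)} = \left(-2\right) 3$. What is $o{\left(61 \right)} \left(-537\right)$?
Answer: $393084$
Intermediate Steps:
$O{\left(W \right)} = -12$ ($O{\left(W \right)} = -6 - 6 = -12$)
$o{\left(m \right)} = - 12 m$
$o{\left(61 \right)} \left(-537\right) = \left(-12\right) 61 \left(-537\right) = \left(-732\right) \left(-537\right) = 393084$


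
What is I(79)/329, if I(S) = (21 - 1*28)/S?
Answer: -1/3713 ≈ -0.00026932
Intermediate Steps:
I(S) = -7/S (I(S) = (21 - 28)/S = -7/S)
I(79)/329 = -7/79/329 = -7*1/79*(1/329) = -7/79*1/329 = -1/3713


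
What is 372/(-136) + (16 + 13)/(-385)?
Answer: -36791/13090 ≈ -2.8106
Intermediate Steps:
372/(-136) + (16 + 13)/(-385) = 372*(-1/136) + 29*(-1/385) = -93/34 - 29/385 = -36791/13090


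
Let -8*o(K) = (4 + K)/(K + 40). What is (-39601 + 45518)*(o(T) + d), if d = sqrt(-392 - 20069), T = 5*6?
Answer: -100589/280 + 5917*I*sqrt(20461) ≈ -359.25 + 8.4638e+5*I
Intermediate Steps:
T = 30
d = I*sqrt(20461) (d = sqrt(-20461) = I*sqrt(20461) ≈ 143.04*I)
o(K) = -(4 + K)/(8*(40 + K)) (o(K) = -(4 + K)/(8*(K + 40)) = -(4 + K)/(8*(40 + K)))
(-39601 + 45518)*(o(T) + d) = (-39601 + 45518)*((-4 - 1*30)/(8*(40 + 30)) + I*sqrt(20461)) = 5917*((1/8)*(-4 - 30)/70 + I*sqrt(20461)) = 5917*((1/8)*(1/70)*(-34) + I*sqrt(20461)) = 5917*(-17/280 + I*sqrt(20461)) = -100589/280 + 5917*I*sqrt(20461)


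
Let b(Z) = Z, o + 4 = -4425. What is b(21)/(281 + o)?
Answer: -21/4148 ≈ -0.0050627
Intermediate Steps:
o = -4429 (o = -4 - 4425 = -4429)
b(21)/(281 + o) = 21/(281 - 4429) = 21/(-4148) = 21*(-1/4148) = -21/4148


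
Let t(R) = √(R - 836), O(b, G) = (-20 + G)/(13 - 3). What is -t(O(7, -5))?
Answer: -I*√3354/2 ≈ -28.957*I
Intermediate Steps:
O(b, G) = -2 + G/10 (O(b, G) = (-20 + G)/10 = (-20 + G)*(⅒) = -2 + G/10)
t(R) = √(-836 + R)
-t(O(7, -5)) = -√(-836 + (-2 + (⅒)*(-5))) = -√(-836 + (-2 - ½)) = -√(-836 - 5/2) = -√(-1677/2) = -I*√3354/2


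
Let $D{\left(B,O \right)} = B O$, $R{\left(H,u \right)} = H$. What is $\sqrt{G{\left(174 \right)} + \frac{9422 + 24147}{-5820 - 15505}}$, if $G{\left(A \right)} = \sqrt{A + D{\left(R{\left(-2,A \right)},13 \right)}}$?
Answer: $\frac{\sqrt{-28634357 + 36380450 \sqrt{37}}}{4265} \approx 3.2544$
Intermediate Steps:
$G{\left(A \right)} = \sqrt{-26 + A}$ ($G{\left(A \right)} = \sqrt{A - 26} = \sqrt{-26 + A}$)
$\sqrt{G{\left(174 \right)} + \frac{9422 + 24147}{-5820 - 15505}} = \sqrt{\sqrt{-26 + 174} + \frac{9422 + 24147}{-5820 - 15505}} = \sqrt{\sqrt{148} + \frac{33569}{-21325}} = \sqrt{2 \sqrt{37} + 33569 \left(- \frac{1}{21325}\right)} = \sqrt{2 \sqrt{37} - \frac{33569}{21325}} = \sqrt{- \frac{33569}{21325} + 2 \sqrt{37}}$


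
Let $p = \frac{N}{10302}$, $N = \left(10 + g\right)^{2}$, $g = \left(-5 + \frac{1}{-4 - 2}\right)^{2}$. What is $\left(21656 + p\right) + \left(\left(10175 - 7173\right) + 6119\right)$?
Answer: $\frac{410917536625}{13351392} \approx 30777.0$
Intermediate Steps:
$g = \frac{961}{36}$ ($g = \left(-5 + \frac{1}{-6}\right)^{2} = \left(-5 - \frac{1}{6}\right)^{2} = \left(- \frac{31}{6}\right)^{2} = \frac{961}{36} \approx 26.694$)
$N = \frac{1745041}{1296}$ ($N = \left(10 + \frac{961}{36}\right)^{2} = \left(\frac{1321}{36}\right)^{2} = \frac{1745041}{1296} \approx 1346.5$)
$p = \frac{1745041}{13351392}$ ($p = \frac{1745041}{1296 \cdot 10302} = \frac{1745041}{1296} \cdot \frac{1}{10302} = \frac{1745041}{13351392} \approx 0.1307$)
$\left(21656 + p\right) + \left(\left(10175 - 7173\right) + 6119\right) = \left(21656 + \frac{1745041}{13351392}\right) + \left(\left(10175 - 7173\right) + 6119\right) = \frac{289139490193}{13351392} + \left(3002 + 6119\right) = \frac{289139490193}{13351392} + 9121 = \frac{410917536625}{13351392}$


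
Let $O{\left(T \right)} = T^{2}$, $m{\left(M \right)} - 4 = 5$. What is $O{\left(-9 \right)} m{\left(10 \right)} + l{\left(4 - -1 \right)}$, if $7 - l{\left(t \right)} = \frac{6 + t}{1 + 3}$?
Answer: $\frac{2933}{4} \approx 733.25$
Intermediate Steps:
$m{\left(M \right)} = 9$ ($m{\left(M \right)} = 4 + 5 = 9$)
$l{\left(t \right)} = \frac{11}{2} - \frac{t}{4}$ ($l{\left(t \right)} = 7 - \frac{6 + t}{1 + 3} = 7 - \frac{6 + t}{4} = 7 - \left(6 + t\right) \frac{1}{4} = 7 - \left(\frac{3}{2} + \frac{t}{4}\right) = \frac{11}{2} - \frac{t}{4}$)
$O{\left(-9 \right)} m{\left(10 \right)} + l{\left(4 - -1 \right)} = \left(-9\right)^{2} \cdot 9 + \left(\frac{11}{2} - \frac{4 - -1}{4}\right) = 81 \cdot 9 + \left(\frac{11}{2} - \frac{4 + 1}{4}\right) = 729 + \left(\frac{11}{2} - \frac{5}{4}\right) = 729 + \frac{17}{4} = \frac{2933}{4}$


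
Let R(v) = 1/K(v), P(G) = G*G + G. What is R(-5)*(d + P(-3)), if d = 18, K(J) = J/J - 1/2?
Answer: 48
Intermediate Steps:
P(G) = G + G² (P(G) = G² + G = G + G²)
K(J) = ½ (K(J) = 1 - 1*½ = 1 - ½ = ½)
R(v) = 2 (R(v) = 1/(½) = 2)
R(-5)*(d + P(-3)) = 2*(18 - 3*(1 - 3)) = 2*(18 - 3*(-2)) = 2*(18 + 6) = 2*24 = 48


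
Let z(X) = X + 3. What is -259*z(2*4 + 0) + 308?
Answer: -2541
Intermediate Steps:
z(X) = 3 + X
-259*z(2*4 + 0) + 308 = -259*(3 + (2*4 + 0)) + 308 = -259*(3 + (8 + 0)) + 308 = -259*(3 + 8) + 308 = -259*11 + 308 = -2849 + 308 = -2541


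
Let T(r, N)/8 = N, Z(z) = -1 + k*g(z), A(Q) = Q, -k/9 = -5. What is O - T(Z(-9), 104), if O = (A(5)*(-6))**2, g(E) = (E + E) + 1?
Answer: 68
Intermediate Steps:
k = 45 (k = -9*(-5) = 45)
g(E) = 1 + 2*E (g(E) = 2*E + 1 = 1 + 2*E)
Z(z) = 44 + 90*z (Z(z) = -1 + 45*(1 + 2*z) = -1 + (45 + 90*z) = 44 + 90*z)
T(r, N) = 8*N
O = 900 (O = (5*(-6))**2 = (-30)**2 = 900)
O - T(Z(-9), 104) = 900 - 8*104 = 900 - 1*832 = 900 - 832 = 68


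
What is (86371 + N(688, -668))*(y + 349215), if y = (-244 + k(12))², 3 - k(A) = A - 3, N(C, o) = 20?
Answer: 35568470565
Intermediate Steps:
k(A) = 6 - A (k(A) = 3 - (A - 3) = 3 - (-3 + A) = 3 + (3 - A) = 6 - A)
y = 62500 (y = (-244 + (6 - 1*12))² = (-244 + (6 - 12))² = (-244 - 6)² = (-250)² = 62500)
(86371 + N(688, -668))*(y + 349215) = (86371 + 20)*(62500 + 349215) = 86391*411715 = 35568470565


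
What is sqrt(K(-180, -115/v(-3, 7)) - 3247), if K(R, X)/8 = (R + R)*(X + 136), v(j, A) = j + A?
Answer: I*sqrt(312127) ≈ 558.68*I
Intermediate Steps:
v(j, A) = A + j
K(R, X) = 16*R*(136 + X) (K(R, X) = 8*((R + R)*(X + 136)) = 8*((2*R)*(136 + X)) = 8*(2*R*(136 + X)) = 16*R*(136 + X))
sqrt(K(-180, -115/v(-3, 7)) - 3247) = sqrt(16*(-180)*(136 - 115/(7 - 3)) - 3247) = sqrt(16*(-180)*(136 - 115/4) - 3247) = sqrt(16*(-180)*(429/4) - 3247) = sqrt(-308880 - 3247) = sqrt(-312127) = I*sqrt(312127)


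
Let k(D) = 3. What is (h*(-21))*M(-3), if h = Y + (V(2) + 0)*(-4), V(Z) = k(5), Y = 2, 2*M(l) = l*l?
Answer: 945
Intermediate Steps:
M(l) = l²/2 (M(l) = (l*l)/2 = l²/2)
V(Z) = 3
h = -10 (h = 2 + (3 + 0)*(-4) = 2 + 3*(-4) = 2 - 12 = -10)
(h*(-21))*M(-3) = (-10*(-21))*((½)*(-3)²) = 210*((½)*9) = 210*(9/2) = 945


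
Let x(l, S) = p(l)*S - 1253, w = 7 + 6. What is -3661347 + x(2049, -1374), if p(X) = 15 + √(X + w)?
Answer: -3683210 - 1374*√2062 ≈ -3.7456e+6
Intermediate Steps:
w = 13
p(X) = 15 + √(13 + X) (p(X) = 15 + √(X + 13) = 15 + √(13 + X))
x(l, S) = -1253 + S*(15 + √(13 + l)) (x(l, S) = (15 + √(13 + l))*S - 1253 = S*(15 + √(13 + l)) - 1253 = -1253 + S*(15 + √(13 + l)))
-3661347 + x(2049, -1374) = -3661347 + (-1253 - 1374*(15 + √(13 + 2049))) = -3661347 + (-1253 - 1374*(15 + √2062)) = -3661347 + (-1253 + (-20610 - 1374*√2062)) = -3661347 + (-21863 - 1374*√2062) = -3683210 - 1374*√2062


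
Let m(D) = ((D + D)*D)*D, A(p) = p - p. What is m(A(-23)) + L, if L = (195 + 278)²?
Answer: 223729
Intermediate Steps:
A(p) = 0
m(D) = 2*D³ (m(D) = ((2*D)*D)*D = (2*D²)*D = 2*D³)
L = 223729 (L = 473² = 223729)
m(A(-23)) + L = 2*0³ + 223729 = 2*0 + 223729 = 0 + 223729 = 223729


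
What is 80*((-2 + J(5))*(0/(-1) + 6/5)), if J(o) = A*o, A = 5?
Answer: 2208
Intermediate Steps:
J(o) = 5*o
80*((-2 + J(5))*(0/(-1) + 6/5)) = 80*((-2 + 5*5)*(0/(-1) + 6/5)) = 80*((-2 + 25)*(0*(-1) + 6*(⅕))) = 80*(23*(0 + 6/5)) = 80*(23*(6/5)) = 80*(138/5) = 2208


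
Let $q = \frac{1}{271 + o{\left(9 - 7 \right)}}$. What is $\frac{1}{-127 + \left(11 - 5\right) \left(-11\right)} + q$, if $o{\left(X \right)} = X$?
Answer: $- \frac{80}{52689} \approx -0.0015183$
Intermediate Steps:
$q = \frac{1}{273}$ ($q = \frac{1}{271 + \left(9 - 7\right)} = \frac{1}{271 + 2} = \frac{1}{273} \approx 0.003663$)
$\frac{1}{-127 + \left(11 - 5\right) \left(-11\right)} + q = \frac{1}{-127 + \left(11 - 5\right) \left(-11\right)} + \frac{1}{273} = \frac{1}{-127 + 6 \left(-11\right)} + \frac{1}{273} = \frac{1}{-127 - 66} + \frac{1}{273} = \frac{1}{-193} + \frac{1}{273} = - \frac{1}{193} + \frac{1}{273} = - \frac{80}{52689}$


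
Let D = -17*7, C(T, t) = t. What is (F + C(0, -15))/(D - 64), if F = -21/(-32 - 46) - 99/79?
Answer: 32831/375882 ≈ 0.087344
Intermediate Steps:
F = -2021/2054 (F = -21/(-78) - 99*1/79 = -21*(-1/78) - 99/79 = 7/26 - 99/79 = -2021/2054 ≈ -0.98393)
D = -119
(F + C(0, -15))/(D - 64) = (-2021/2054 - 15)/(-119 - 64) = -32831/2054/(-183) = -32831/2054*(-1/183) = 32831/375882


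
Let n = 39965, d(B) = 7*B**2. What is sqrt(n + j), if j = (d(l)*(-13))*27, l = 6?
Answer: I*sqrt(48487) ≈ 220.2*I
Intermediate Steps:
j = -88452 (j = ((7*6**2)*(-13))*27 = ((7*36)*(-13))*27 = (252*(-13))*27 = -3276*27 = -88452)
sqrt(n + j) = sqrt(39965 - 88452) = sqrt(-48487) = I*sqrt(48487)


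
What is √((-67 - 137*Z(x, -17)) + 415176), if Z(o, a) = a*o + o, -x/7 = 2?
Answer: √384421 ≈ 620.02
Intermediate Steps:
x = -14 (x = -7*2 = -14)
Z(o, a) = o + a*o
√((-67 - 137*Z(x, -17)) + 415176) = √((-67 - (-1918)*(1 - 17)) + 415176) = √((-67 - (-1918)*(-16)) + 415176) = √((-67 - 137*224) + 415176) = √((-67 - 30688) + 415176) = √(-30755 + 415176) = √384421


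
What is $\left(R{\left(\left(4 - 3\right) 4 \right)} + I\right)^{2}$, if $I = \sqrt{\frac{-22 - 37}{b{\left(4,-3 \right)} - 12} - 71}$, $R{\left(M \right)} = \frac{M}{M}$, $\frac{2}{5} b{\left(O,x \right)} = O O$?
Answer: $\frac{\left(14 + i \sqrt{14329}\right)^{2}}{196} \approx -72.107 + 17.101 i$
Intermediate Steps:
$b{\left(O,x \right)} = \frac{5 O^{2}}{2}$ ($b{\left(O,x \right)} = \frac{5 O O}{2} = \frac{5 O^{2}}{2}$)
$R{\left(M \right)} = 1$
$I = \frac{i \sqrt{14329}}{14}$ ($I = \sqrt{\frac{-22 - 37}{\frac{5 \cdot 4^{2}}{2} - 12} - 71} = \sqrt{- \frac{59}{\frac{5}{2} \cdot 16 - 12} - 71} = \sqrt{- \frac{59}{40 - 12} - 71} = \sqrt{- \frac{59}{28} - 71} = \sqrt{- \frac{2047}{28}} = \frac{i \sqrt{14329}}{14} \approx 8.5503 i$)
$\left(R{\left(\left(4 - 3\right) 4 \right)} + I\right)^{2} = \left(1 + \frac{i \sqrt{14329}}{14}\right)^{2}$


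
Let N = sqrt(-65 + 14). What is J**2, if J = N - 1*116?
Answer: (116 - I*sqrt(51))**2 ≈ 13405.0 - 1656.8*I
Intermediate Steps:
N = I*sqrt(51) (N = sqrt(-51) = I*sqrt(51) ≈ 7.1414*I)
J = -116 + I*sqrt(51) (J = I*sqrt(51) - 1*116 = I*sqrt(51) - 116 = -116 + I*sqrt(51) ≈ -116.0 + 7.1414*I)
J**2 = (-116 + I*sqrt(51))**2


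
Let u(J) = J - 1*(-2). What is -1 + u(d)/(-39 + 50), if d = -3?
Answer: -12/11 ≈ -1.0909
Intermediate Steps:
u(J) = 2 + J (u(J) = J + 2 = 2 + J)
-1 + u(d)/(-39 + 50) = -1 + (2 - 3)/(-39 + 50) = -1 - 1/11 = -12/11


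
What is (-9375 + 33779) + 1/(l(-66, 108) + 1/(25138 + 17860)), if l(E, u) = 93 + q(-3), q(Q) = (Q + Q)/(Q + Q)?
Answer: 98636447450/4041813 ≈ 24404.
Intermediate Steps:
q(Q) = 1 (q(Q) = (2*Q)/((2*Q)) = (2*Q)*(1/(2*Q)) = 1)
l(E, u) = 94 (l(E, u) = 93 + 1 = 94)
(-9375 + 33779) + 1/(l(-66, 108) + 1/(25138 + 17860)) = (-9375 + 33779) + 1/(94 + 1/(25138 + 17860)) = 24404 + 1/(94 + 1/42998) = 24404 + 1/(4041813/42998) = 24404 + 42998/4041813 = 98636447450/4041813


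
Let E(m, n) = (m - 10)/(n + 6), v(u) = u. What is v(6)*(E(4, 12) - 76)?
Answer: -458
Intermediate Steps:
E(m, n) = (-10 + m)/(6 + n)
v(6)*(E(4, 12) - 76) = 6*((-10 + 4)/(6 + 12) - 76) = 6*(-6/18 - 76) = 6*((1/18)*(-6) - 76) = 6*(-⅓ - 76) = 6*(-229/3) = -458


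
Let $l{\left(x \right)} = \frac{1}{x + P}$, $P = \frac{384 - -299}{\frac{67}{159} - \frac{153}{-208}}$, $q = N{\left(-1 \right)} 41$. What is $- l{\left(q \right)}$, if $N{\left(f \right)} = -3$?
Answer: $- \frac{38263}{17881827} \approx -0.0021398$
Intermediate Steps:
$q = -123$ ($q = \left(-3\right) 41 = -123$)
$P = \frac{22588176}{38263}$ ($P = \frac{384 + 299}{67 \cdot \frac{1}{159} - - \frac{153}{208}} = \frac{683}{\frac{67}{159} + \frac{153}{208}} = \frac{683}{\frac{38263}{33072}} = 683 \cdot \frac{33072}{38263} = \frac{22588176}{38263} \approx 590.34$)
$l{\left(x \right)} = \frac{1}{\frac{22588176}{38263} + x}$ ($l{\left(x \right)} = \frac{1}{x + \frac{22588176}{38263}} = \frac{1}{\frac{22588176}{38263} + x}$)
$- l{\left(q \right)} = - \frac{38263}{22588176 + 38263 \left(-123\right)} = - \frac{38263}{22588176 - 4706349} = - \frac{38263}{17881827}$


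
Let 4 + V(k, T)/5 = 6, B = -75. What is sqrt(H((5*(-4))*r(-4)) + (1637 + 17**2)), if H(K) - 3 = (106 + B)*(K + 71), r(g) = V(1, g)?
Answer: 3*I*sqrt(230) ≈ 45.497*I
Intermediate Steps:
V(k, T) = 10 (V(k, T) = -20 + 5*6 = -20 + 30 = 10)
r(g) = 10
H(K) = 2204 + 31*K (H(K) = 3 + (106 - 75)*(K + 71) = 3 + 31*(71 + K) = 3 + (2201 + 31*K) = 2204 + 31*K)
sqrt(H((5*(-4))*r(-4)) + (1637 + 17**2)) = sqrt((2204 + 31*((5*(-4))*10)) + (1637 + 17**2)) = sqrt((2204 + 31*(-20*10)) + (1637 + 289)) = sqrt((2204 + 31*(-200)) + 1926) = sqrt((2204 - 6200) + 1926) = sqrt(-3996 + 1926) = sqrt(-2070) = 3*I*sqrt(230)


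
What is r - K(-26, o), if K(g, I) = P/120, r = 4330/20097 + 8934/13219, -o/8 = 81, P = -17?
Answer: 10976814097/10626489720 ≈ 1.0330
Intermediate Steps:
o = -648 (o = -8*81 = -648)
r = 236784868/265662243 (r = 4330*(1/20097) + 8934*(1/13219) = 4330/20097 + 8934/13219 = 236784868/265662243 ≈ 0.89130)
K(g, I) = -17/120
r - K(-26, o) = 236784868/265662243 - 1*(-17/120) = 236784868/265662243 + 17/120 = 10976814097/10626489720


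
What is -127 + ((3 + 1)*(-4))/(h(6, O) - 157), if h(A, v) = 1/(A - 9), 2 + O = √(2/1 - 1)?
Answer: -7487/59 ≈ -126.90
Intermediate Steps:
O = -1 (O = -2 + √(2/1 - 1) = -2 + √(2*1 - 1) = -2 + √(2 - 1) = -2 + √1 = -2 + 1 = -1)
h(A, v) = 1/(-9 + A)
-127 + ((3 + 1)*(-4))/(h(6, O) - 157) = -127 + ((3 + 1)*(-4))/(1/(-9 + 6) - 157) = -127 + (4*(-4))/(1/(-3) - 157) = -127 - 16/(-⅓ - 157) = -127 - 16/(-472/3) = -127 - 3/472*(-16) = -127 + 6/59 = -7487/59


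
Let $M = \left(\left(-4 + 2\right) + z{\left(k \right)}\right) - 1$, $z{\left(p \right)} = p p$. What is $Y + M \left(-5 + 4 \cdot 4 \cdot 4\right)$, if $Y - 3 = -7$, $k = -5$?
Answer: $1294$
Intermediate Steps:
$z{\left(p \right)} = p^{2}$
$Y = -4$ ($Y = 3 - 7 = -4$)
$M = 22$ ($M = \left(\left(-4 + 2\right) + \left(-5\right)^{2}\right) - 1 = \left(-2 + 25\right) - 1 = 23 - 1 = 22$)
$Y + M \left(-5 + 4 \cdot 4 \cdot 4\right) = -4 + 22 \left(-5 + 4 \cdot 4 \cdot 4\right) = -4 + 22 \left(-5 + 16 \cdot 4\right) = -4 + 22 \left(-5 + 64\right) = -4 + 22 \cdot 59 = -4 + 1298 = 1294$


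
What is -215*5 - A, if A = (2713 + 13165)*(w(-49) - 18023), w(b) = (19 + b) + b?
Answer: 287422481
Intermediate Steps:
w(b) = 19 + 2*b
A = -287423556 (A = (2713 + 13165)*((19 + 2*(-49)) - 18023) = 15878*((19 - 98) - 18023) = 15878*(-79 - 18023) = 15878*(-18102) = -287423556)
-215*5 - A = -215*5 - 1*(-287423556) = -1075 + 287423556 = 287422481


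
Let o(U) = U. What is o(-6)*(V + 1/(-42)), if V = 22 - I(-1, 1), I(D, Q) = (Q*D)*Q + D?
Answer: -1007/7 ≈ -143.86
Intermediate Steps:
I(D, Q) = D + D*Q² (I(D, Q) = (D*Q)*Q + D = D*Q² + D = D + D*Q²)
V = 24 (V = 22 - (-1)*(1 + 1²) = 22 - (-1)*(1 + 1) = 22 - (-1)*2 = 22 - 1*(-2) = 22 + 2 = 24)
o(-6)*(V + 1/(-42)) = -6*(24 + 1/(-42)) = -6*(24 - 1/42) = -6*1007/42 = -1007/7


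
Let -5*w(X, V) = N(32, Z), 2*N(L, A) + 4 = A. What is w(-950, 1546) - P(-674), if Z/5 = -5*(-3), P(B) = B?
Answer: 6669/10 ≈ 666.90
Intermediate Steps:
Z = 75 (Z = 5*(-5*(-3)) = 5*15 = 75)
N(L, A) = -2 + A/2
w(X, V) = -71/10 (w(X, V) = -(-2 + (½)*75)/5 = -(-2 + 75/2)/5 = -⅕*71/2 = -71/10)
w(-950, 1546) - P(-674) = -71/10 - 1*(-674) = -71/10 + 674 = 6669/10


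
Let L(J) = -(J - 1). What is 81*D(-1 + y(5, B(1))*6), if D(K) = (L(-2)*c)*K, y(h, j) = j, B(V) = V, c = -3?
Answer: -3645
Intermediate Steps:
L(J) = 1 - J (L(J) = -(-1 + J) = 1 - J)
D(K) = -9*K (D(K) = ((1 - 1*(-2))*(-3))*K = ((1 + 2)*(-3))*K = (3*(-3))*K = -9*K)
81*D(-1 + y(5, B(1))*6) = 81*(-9*(-1 + 1*6)) = 81*(-9*(-1 + 6)) = 81*(-9*5) = 81*(-45) = -3645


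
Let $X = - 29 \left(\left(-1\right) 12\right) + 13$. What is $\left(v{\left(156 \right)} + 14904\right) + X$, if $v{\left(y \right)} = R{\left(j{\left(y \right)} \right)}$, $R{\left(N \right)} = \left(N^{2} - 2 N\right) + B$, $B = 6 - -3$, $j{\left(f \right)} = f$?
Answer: $39298$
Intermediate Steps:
$X = 361$ ($X = \left(-29\right) \left(-12\right) + 13 = 348 + 13 = 361$)
$B = 9$ ($B = 6 + 3 = 9$)
$R{\left(N \right)} = 9 + N^{2} - 2 N$ ($R{\left(N \right)} = \left(N^{2} - 2 N\right) + 9 = 9 + N^{2} - 2 N$)
$v{\left(y \right)} = 9 + y^{2} - 2 y$
$\left(v{\left(156 \right)} + 14904\right) + X = \left(\left(9 + 156^{2} - 312\right) + 14904\right) + 361 = \left(\left(9 + 24336 - 312\right) + 14904\right) + 361 = \left(24033 + 14904\right) + 361 = 38937 + 361 = 39298$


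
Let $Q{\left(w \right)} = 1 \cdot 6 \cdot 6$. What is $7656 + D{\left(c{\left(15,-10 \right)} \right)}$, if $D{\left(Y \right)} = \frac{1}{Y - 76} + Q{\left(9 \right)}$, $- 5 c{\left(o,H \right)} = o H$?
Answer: $\frac{353831}{46} \approx 7692.0$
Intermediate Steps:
$Q{\left(w \right)} = 36$ ($Q{\left(w \right)} = 6 \cdot 6 = 36$)
$c{\left(o,H \right)} = - \frac{H o}{5}$ ($c{\left(o,H \right)} = - \frac{o H}{5} = - \frac{H o}{5}$)
$D{\left(Y \right)} = 36 + \frac{1}{-76 + Y}$ ($D{\left(Y \right)} = \frac{1}{Y - 76} + 36 = \frac{1}{-76 + Y} + 36 = 36 + \frac{1}{-76 + Y}$)
$7656 + D{\left(c{\left(15,-10 \right)} \right)} = 7656 + \frac{-2735 + 36 \left(\left(- \frac{1}{5}\right) \left(-10\right) 15\right)}{-76 - \left(-2\right) 15} = 7656 + \frac{-2735 + 36 \cdot 30}{-76 + 30} = 7656 + \frac{-2735 + 1080}{-46} = 7656 - - \frac{1655}{46} = 7656 + \frac{1655}{46} = \frac{353831}{46}$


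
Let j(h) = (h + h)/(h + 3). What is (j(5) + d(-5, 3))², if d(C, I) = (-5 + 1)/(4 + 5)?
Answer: 841/1296 ≈ 0.64892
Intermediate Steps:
j(h) = 2*h/(3 + h) (j(h) = (2*h)/(3 + h) = 2*h/(3 + h))
d(C, I) = -4/9
(j(5) + d(-5, 3))² = (2*5/(3 + 5) - 4/9)² = (2*5/8 - 4/9)² = (2*5*(⅛) - 4/9)² = (5/4 - 4/9)² = (29/36)² = 841/1296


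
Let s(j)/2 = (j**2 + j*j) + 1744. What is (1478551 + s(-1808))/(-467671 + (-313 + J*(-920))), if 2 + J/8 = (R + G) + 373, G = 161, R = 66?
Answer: -14557495/4869264 ≈ -2.9897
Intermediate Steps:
s(j) = 3488 + 4*j**2 (s(j) = 2*((j**2 + j*j) + 1744) = 2*((j**2 + j**2) + 1744) = 2*(2*j**2 + 1744) = 2*(1744 + 2*j**2) = 3488 + 4*j**2)
J = 4784 (J = -16 + 8*((66 + 161) + 373) = -16 + 8*(227 + 373) = -16 + 8*600 = -16 + 4800 = 4784)
(1478551 + s(-1808))/(-467671 + (-313 + J*(-920))) = (1478551 + (3488 + 4*(-1808)**2))/(-467671 + (-313 + 4784*(-920))) = (1478551 + (3488 + 4*3268864))/(-467671 + (-313 - 4401280)) = (1478551 + (3488 + 13075456))/(-467671 - 4401593) = (1478551 + 13078944)/(-4869264) = 14557495*(-1/4869264) = -14557495/4869264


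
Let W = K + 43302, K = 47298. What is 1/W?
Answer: 1/90600 ≈ 1.1038e-5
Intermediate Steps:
W = 90600 (W = 47298 + 43302 = 90600)
1/W = 1/90600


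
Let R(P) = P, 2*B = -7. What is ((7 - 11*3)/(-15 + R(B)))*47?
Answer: 2444/37 ≈ 66.054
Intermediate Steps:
B = -7/2 (B = (½)*(-7) = -7/2 ≈ -3.5000)
((7 - 11*3)/(-15 + R(B)))*47 = ((7 - 11*3)/(-15 - 7/2))*47 = ((7 - 33)/(-37/2))*47 = -26*(-2/37)*47 = (52/37)*47 = 2444/37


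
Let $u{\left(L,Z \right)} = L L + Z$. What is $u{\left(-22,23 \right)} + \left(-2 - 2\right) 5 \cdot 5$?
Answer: $407$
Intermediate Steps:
$u{\left(L,Z \right)} = Z + L^{2}$ ($u{\left(L,Z \right)} = L^{2} + Z = Z + L^{2}$)
$u{\left(-22,23 \right)} + \left(-2 - 2\right) 5 \cdot 5 = \left(23 + \left(-22\right)^{2}\right) + \left(-2 - 2\right) 5 \cdot 5 = \left(23 + 484\right) + \left(-4\right) 5 \cdot 5 = 507 - 100 = 407$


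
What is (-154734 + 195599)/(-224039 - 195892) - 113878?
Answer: -47820943283/419931 ≈ -1.1388e+5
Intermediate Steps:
(-154734 + 195599)/(-224039 - 195892) - 113878 = 40865/(-419931) - 113878 = 40865*(-1/419931) - 113878 = -40865/419931 - 113878 = -47820943283/419931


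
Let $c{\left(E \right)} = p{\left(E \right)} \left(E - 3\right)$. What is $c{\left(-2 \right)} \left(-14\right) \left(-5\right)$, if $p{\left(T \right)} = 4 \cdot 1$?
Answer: $-1400$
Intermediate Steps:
$p{\left(T \right)} = 4$
$c{\left(E \right)} = -12 + 4 E$ ($c{\left(E \right)} = 4 \left(E - 3\right) = 4 \left(-3 + E\right) = -12 + 4 E$)
$c{\left(-2 \right)} \left(-14\right) \left(-5\right) = \left(-12 + 4 \left(-2\right)\right) \left(-14\right) \left(-5\right) = \left(-12 - 8\right) \left(-14\right) \left(-5\right) = \left(-20\right) \left(-14\right) \left(-5\right) = 280 \left(-5\right) = -1400$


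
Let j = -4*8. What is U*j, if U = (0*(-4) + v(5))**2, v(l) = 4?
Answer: -512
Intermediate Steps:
j = -32
U = 16 (U = (0*(-4) + 4)**2 = (0 + 4)**2 = 4**2 = 16)
U*j = 16*(-32) = -512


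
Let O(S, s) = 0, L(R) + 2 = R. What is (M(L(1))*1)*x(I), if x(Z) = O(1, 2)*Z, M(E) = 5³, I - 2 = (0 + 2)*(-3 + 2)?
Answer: 0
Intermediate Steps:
I = 0 (I = 2 + (0 + 2)*(-3 + 2) = 2 + 2*(-1) = 2 - 2 = 0)
L(R) = -2 + R
M(E) = 125
x(Z) = 0 (x(Z) = 0*Z = 0)
(M(L(1))*1)*x(I) = (125*1)*0 = 125*0 = 0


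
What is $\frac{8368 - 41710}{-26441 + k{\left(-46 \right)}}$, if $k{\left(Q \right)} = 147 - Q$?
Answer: $\frac{16671}{13124} \approx 1.2703$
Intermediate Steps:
$\frac{8368 - 41710}{-26441 + k{\left(-46 \right)}} = \frac{8368 - 41710}{-26441 + \left(147 - -46\right)} = - \frac{33342}{-26441 + \left(147 + 46\right)} = - \frac{33342}{-26441 + 193} = - \frac{33342}{-26248} = \left(-33342\right) \left(- \frac{1}{26248}\right) = \frac{16671}{13124}$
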